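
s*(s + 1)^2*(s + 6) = s^4 + 8*s^3 + 13*s^2 + 6*s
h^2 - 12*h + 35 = (h - 7)*(h - 5)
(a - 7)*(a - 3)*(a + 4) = a^3 - 6*a^2 - 19*a + 84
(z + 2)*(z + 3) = z^2 + 5*z + 6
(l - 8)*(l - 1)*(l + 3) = l^3 - 6*l^2 - 19*l + 24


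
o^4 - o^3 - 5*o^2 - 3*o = o*(o - 3)*(o + 1)^2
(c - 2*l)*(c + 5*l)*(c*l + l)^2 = c^4*l^2 + 3*c^3*l^3 + 2*c^3*l^2 - 10*c^2*l^4 + 6*c^2*l^3 + c^2*l^2 - 20*c*l^4 + 3*c*l^3 - 10*l^4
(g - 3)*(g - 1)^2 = g^3 - 5*g^2 + 7*g - 3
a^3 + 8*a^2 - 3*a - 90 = (a - 3)*(a + 5)*(a + 6)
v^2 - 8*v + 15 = (v - 5)*(v - 3)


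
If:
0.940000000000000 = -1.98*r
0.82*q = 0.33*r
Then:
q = -0.19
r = -0.47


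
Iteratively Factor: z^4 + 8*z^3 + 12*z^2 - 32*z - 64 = (z - 2)*(z^3 + 10*z^2 + 32*z + 32) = (z - 2)*(z + 2)*(z^2 + 8*z + 16) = (z - 2)*(z + 2)*(z + 4)*(z + 4)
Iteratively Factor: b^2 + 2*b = (b + 2)*(b)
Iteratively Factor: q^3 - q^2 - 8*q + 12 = (q + 3)*(q^2 - 4*q + 4) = (q - 2)*(q + 3)*(q - 2)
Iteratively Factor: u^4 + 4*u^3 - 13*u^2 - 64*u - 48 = (u - 4)*(u^3 + 8*u^2 + 19*u + 12) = (u - 4)*(u + 1)*(u^2 + 7*u + 12) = (u - 4)*(u + 1)*(u + 3)*(u + 4)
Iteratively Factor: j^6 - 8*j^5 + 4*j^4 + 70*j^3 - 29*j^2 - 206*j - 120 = (j - 3)*(j^5 - 5*j^4 - 11*j^3 + 37*j^2 + 82*j + 40) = (j - 5)*(j - 3)*(j^4 - 11*j^2 - 18*j - 8) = (j - 5)*(j - 4)*(j - 3)*(j^3 + 4*j^2 + 5*j + 2) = (j - 5)*(j - 4)*(j - 3)*(j + 1)*(j^2 + 3*j + 2) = (j - 5)*(j - 4)*(j - 3)*(j + 1)*(j + 2)*(j + 1)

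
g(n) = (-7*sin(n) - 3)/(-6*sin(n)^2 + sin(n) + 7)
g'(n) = (12*sin(n)*cos(n) - cos(n))*(-7*sin(n) - 3)/(-6*sin(n)^2 + sin(n) + 7)^2 - 7*cos(n)/(-6*sin(n)^2 + sin(n) + 7) = (-36*sin(n) + 21*cos(2*n) - 67)*cos(n)/(-6*sin(n)^2 + sin(n) + 7)^2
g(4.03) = 0.93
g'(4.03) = 4.01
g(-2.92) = -0.23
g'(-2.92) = 0.93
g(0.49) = -1.02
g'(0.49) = -1.69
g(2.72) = -0.92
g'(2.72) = 1.51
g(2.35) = -1.71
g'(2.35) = 2.99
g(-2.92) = -0.23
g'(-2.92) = 0.93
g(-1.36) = 13.50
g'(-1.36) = -131.44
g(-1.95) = 3.92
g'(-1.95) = 22.64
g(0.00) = -0.43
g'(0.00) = -0.94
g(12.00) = 0.16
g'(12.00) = -1.46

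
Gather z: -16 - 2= -18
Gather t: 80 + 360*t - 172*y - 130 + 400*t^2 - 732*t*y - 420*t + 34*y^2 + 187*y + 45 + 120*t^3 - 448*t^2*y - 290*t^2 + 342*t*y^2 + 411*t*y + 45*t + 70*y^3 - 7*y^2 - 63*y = 120*t^3 + t^2*(110 - 448*y) + t*(342*y^2 - 321*y - 15) + 70*y^3 + 27*y^2 - 48*y - 5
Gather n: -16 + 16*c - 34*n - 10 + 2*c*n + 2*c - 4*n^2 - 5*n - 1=18*c - 4*n^2 + n*(2*c - 39) - 27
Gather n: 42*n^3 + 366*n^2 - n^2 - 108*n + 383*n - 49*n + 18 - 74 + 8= 42*n^3 + 365*n^2 + 226*n - 48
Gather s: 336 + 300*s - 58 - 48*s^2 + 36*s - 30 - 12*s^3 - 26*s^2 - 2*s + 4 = -12*s^3 - 74*s^2 + 334*s + 252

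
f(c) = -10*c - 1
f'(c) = -10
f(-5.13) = 50.30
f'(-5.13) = -10.00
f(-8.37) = 82.70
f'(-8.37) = -10.00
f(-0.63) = 5.30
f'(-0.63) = -10.00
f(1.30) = -14.00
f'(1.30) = -10.00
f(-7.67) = 75.70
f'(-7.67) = -10.00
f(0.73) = -8.30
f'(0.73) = -10.00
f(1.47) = -15.70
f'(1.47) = -10.00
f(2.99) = -30.90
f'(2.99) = -10.00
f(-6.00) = 59.00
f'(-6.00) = -10.00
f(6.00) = -61.00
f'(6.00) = -10.00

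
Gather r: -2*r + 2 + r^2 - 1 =r^2 - 2*r + 1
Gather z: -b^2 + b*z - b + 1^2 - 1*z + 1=-b^2 - b + z*(b - 1) + 2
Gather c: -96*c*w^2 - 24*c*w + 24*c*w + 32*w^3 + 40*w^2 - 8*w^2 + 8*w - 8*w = -96*c*w^2 + 32*w^3 + 32*w^2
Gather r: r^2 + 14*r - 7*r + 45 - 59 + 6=r^2 + 7*r - 8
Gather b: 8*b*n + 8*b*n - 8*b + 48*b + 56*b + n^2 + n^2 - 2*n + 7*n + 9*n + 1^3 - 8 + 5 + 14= b*(16*n + 96) + 2*n^2 + 14*n + 12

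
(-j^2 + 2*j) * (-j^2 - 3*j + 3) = j^4 + j^3 - 9*j^2 + 6*j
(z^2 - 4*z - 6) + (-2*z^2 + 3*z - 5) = -z^2 - z - 11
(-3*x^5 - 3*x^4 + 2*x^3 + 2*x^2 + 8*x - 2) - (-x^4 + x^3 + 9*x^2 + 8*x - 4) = -3*x^5 - 2*x^4 + x^3 - 7*x^2 + 2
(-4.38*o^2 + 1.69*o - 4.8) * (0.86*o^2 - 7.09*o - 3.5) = -3.7668*o^4 + 32.5076*o^3 - 0.780099999999999*o^2 + 28.117*o + 16.8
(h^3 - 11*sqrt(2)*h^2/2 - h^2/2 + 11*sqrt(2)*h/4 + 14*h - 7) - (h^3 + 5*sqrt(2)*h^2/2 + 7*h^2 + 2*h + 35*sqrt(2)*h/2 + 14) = -8*sqrt(2)*h^2 - 15*h^2/2 - 59*sqrt(2)*h/4 + 12*h - 21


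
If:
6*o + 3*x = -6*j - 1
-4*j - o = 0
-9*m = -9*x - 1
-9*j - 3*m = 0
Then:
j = 2/81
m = -2/27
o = -8/81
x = -5/27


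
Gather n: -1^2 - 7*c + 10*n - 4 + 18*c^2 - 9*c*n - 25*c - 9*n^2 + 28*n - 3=18*c^2 - 32*c - 9*n^2 + n*(38 - 9*c) - 8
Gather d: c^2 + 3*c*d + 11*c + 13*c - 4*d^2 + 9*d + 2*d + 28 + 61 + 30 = c^2 + 24*c - 4*d^2 + d*(3*c + 11) + 119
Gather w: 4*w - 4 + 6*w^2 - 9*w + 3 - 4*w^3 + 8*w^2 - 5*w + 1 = -4*w^3 + 14*w^2 - 10*w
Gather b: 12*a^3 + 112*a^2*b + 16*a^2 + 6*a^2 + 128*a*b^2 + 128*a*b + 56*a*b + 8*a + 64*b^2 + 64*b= 12*a^3 + 22*a^2 + 8*a + b^2*(128*a + 64) + b*(112*a^2 + 184*a + 64)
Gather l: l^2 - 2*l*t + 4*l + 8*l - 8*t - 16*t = l^2 + l*(12 - 2*t) - 24*t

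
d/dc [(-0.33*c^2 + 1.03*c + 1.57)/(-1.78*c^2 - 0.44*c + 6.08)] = (1.9786*c^2 + 1.5764*c + 6.9532)/(3.1684*c^4 + 1.5664*c^3 - 21.4512*c^2 - 5.3504*c + 36.9664)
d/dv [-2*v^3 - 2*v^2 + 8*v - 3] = -6*v^2 - 4*v + 8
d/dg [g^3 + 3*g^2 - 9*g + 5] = 3*g^2 + 6*g - 9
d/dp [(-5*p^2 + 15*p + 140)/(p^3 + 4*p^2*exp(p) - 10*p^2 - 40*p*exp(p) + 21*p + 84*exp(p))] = 5*(4*p^2*exp(p) + p^2 + 4*p*exp(p) + 8*p - 20*exp(p) - 12)/(p^4 + 8*p^3*exp(p) - 6*p^3 + 16*p^2*exp(2*p) - 48*p^2*exp(p) + 9*p^2 - 96*p*exp(2*p) + 72*p*exp(p) + 144*exp(2*p))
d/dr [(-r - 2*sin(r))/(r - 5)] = (r + (5 - r)*(2*cos(r) + 1) + 2*sin(r))/(r - 5)^2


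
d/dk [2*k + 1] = 2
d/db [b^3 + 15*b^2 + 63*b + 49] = 3*b^2 + 30*b + 63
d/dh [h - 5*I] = 1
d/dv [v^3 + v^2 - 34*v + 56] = 3*v^2 + 2*v - 34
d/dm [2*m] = 2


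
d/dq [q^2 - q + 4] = 2*q - 1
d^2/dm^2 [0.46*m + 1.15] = 0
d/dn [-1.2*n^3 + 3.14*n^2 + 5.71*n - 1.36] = -3.6*n^2 + 6.28*n + 5.71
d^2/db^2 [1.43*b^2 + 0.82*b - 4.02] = 2.86000000000000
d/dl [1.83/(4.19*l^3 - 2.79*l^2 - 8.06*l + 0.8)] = (-23.0031*l^2 + 10.2114*l + 14.7498)/(4.19*l^3 - 2.79*l^2 - 8.06*l + 0.8)^2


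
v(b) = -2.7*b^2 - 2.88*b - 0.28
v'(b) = -5.4*b - 2.88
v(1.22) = -7.81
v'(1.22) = -9.47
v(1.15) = -7.16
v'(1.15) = -9.09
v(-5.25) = -59.58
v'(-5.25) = 25.47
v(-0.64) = 0.46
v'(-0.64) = 0.58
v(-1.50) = -2.04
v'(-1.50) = 5.22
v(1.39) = -9.50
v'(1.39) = -10.39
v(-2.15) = -6.57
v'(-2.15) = 8.73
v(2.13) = -18.66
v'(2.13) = -14.38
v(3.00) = -33.22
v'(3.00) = -19.08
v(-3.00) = -15.94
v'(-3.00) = 13.32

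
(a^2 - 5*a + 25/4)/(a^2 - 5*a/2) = (a - 5/2)/a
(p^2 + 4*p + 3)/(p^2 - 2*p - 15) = (p + 1)/(p - 5)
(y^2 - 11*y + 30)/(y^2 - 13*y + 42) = (y - 5)/(y - 7)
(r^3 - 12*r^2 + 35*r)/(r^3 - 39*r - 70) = r*(r - 5)/(r^2 + 7*r + 10)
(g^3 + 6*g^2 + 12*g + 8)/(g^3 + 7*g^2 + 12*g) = (g^3 + 6*g^2 + 12*g + 8)/(g*(g^2 + 7*g + 12))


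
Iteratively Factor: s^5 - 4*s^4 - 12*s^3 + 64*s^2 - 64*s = (s - 2)*(s^4 - 2*s^3 - 16*s^2 + 32*s) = (s - 2)^2*(s^3 - 16*s) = (s - 4)*(s - 2)^2*(s^2 + 4*s) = s*(s - 4)*(s - 2)^2*(s + 4)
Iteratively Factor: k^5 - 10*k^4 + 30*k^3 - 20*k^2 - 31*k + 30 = (k - 5)*(k^4 - 5*k^3 + 5*k^2 + 5*k - 6) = (k - 5)*(k - 3)*(k^3 - 2*k^2 - k + 2) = (k - 5)*(k - 3)*(k - 2)*(k^2 - 1) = (k - 5)*(k - 3)*(k - 2)*(k - 1)*(k + 1)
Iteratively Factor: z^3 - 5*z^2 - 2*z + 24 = (z + 2)*(z^2 - 7*z + 12) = (z - 4)*(z + 2)*(z - 3)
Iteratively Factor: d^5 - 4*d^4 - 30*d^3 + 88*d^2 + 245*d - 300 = (d + 4)*(d^4 - 8*d^3 + 2*d^2 + 80*d - 75) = (d + 3)*(d + 4)*(d^3 - 11*d^2 + 35*d - 25) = (d - 1)*(d + 3)*(d + 4)*(d^2 - 10*d + 25) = (d - 5)*(d - 1)*(d + 3)*(d + 4)*(d - 5)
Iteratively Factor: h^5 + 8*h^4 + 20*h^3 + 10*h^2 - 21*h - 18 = (h + 1)*(h^4 + 7*h^3 + 13*h^2 - 3*h - 18) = (h + 1)*(h + 2)*(h^3 + 5*h^2 + 3*h - 9) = (h + 1)*(h + 2)*(h + 3)*(h^2 + 2*h - 3) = (h - 1)*(h + 1)*(h + 2)*(h + 3)*(h + 3)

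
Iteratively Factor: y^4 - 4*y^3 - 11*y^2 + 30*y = (y)*(y^3 - 4*y^2 - 11*y + 30) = y*(y + 3)*(y^2 - 7*y + 10) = y*(y - 2)*(y + 3)*(y - 5)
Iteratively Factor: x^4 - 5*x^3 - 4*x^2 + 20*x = (x + 2)*(x^3 - 7*x^2 + 10*x) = (x - 5)*(x + 2)*(x^2 - 2*x) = (x - 5)*(x - 2)*(x + 2)*(x)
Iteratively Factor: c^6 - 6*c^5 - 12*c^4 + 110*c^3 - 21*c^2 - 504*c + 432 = (c - 1)*(c^5 - 5*c^4 - 17*c^3 + 93*c^2 + 72*c - 432) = (c - 1)*(c + 3)*(c^4 - 8*c^3 + 7*c^2 + 72*c - 144) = (c - 3)*(c - 1)*(c + 3)*(c^3 - 5*c^2 - 8*c + 48) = (c - 4)*(c - 3)*(c - 1)*(c + 3)*(c^2 - c - 12) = (c - 4)^2*(c - 3)*(c - 1)*(c + 3)*(c + 3)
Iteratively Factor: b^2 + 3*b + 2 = (b + 2)*(b + 1)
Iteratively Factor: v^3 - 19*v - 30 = (v + 2)*(v^2 - 2*v - 15) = (v + 2)*(v + 3)*(v - 5)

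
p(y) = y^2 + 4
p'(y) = 2*y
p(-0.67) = 4.45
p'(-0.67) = -1.34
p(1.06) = 5.12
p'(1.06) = 2.12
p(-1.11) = 5.23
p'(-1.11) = -2.22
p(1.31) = 5.72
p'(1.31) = 2.62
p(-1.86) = 7.46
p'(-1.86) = -3.72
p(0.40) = 4.16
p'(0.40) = 0.80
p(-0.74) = 4.55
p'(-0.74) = -1.48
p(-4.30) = 22.49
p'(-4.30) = -8.60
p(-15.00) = 229.00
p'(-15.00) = -30.00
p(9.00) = 85.00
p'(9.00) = 18.00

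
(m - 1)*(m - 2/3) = m^2 - 5*m/3 + 2/3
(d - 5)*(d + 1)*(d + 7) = d^3 + 3*d^2 - 33*d - 35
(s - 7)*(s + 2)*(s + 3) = s^3 - 2*s^2 - 29*s - 42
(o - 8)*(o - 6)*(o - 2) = o^3 - 16*o^2 + 76*o - 96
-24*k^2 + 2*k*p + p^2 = (-4*k + p)*(6*k + p)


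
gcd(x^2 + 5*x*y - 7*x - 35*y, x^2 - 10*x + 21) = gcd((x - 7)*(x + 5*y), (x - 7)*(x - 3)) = x - 7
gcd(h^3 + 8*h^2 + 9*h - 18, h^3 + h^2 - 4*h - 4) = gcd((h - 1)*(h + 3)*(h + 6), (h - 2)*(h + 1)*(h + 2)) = 1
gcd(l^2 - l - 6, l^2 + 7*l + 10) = l + 2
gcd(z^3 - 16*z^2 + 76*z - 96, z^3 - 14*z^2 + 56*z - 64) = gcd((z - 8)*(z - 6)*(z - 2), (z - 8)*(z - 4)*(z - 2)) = z^2 - 10*z + 16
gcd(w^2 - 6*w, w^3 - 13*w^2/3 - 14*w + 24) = w - 6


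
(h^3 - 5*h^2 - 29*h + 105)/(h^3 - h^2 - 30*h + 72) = (h^2 - 2*h - 35)/(h^2 + 2*h - 24)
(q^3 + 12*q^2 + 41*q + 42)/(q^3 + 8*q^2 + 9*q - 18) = (q^2 + 9*q + 14)/(q^2 + 5*q - 6)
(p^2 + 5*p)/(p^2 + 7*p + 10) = p/(p + 2)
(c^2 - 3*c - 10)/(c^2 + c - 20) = (c^2 - 3*c - 10)/(c^2 + c - 20)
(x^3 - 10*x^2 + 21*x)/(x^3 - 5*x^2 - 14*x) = (x - 3)/(x + 2)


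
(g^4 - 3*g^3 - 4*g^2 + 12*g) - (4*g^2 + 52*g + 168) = g^4 - 3*g^3 - 8*g^2 - 40*g - 168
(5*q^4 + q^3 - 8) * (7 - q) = -5*q^5 + 34*q^4 + 7*q^3 + 8*q - 56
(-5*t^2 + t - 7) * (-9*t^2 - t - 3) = 45*t^4 - 4*t^3 + 77*t^2 + 4*t + 21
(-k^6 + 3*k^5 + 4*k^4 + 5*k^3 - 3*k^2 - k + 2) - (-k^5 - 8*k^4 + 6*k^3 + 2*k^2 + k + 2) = -k^6 + 4*k^5 + 12*k^4 - k^3 - 5*k^2 - 2*k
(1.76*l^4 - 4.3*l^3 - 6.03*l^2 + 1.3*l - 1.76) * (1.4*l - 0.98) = 2.464*l^5 - 7.7448*l^4 - 4.228*l^3 + 7.7294*l^2 - 3.738*l + 1.7248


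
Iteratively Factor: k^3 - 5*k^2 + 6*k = (k)*(k^2 - 5*k + 6) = k*(k - 3)*(k - 2)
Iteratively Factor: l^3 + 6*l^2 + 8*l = (l + 2)*(l^2 + 4*l) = (l + 2)*(l + 4)*(l)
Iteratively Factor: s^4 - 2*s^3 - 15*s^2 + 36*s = (s)*(s^3 - 2*s^2 - 15*s + 36) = s*(s - 3)*(s^2 + s - 12) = s*(s - 3)^2*(s + 4)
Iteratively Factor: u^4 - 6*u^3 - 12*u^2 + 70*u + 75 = (u + 1)*(u^3 - 7*u^2 - 5*u + 75) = (u - 5)*(u + 1)*(u^2 - 2*u - 15) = (u - 5)*(u + 1)*(u + 3)*(u - 5)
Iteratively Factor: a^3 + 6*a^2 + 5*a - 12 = (a - 1)*(a^2 + 7*a + 12) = (a - 1)*(a + 3)*(a + 4)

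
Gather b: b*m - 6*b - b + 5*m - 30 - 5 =b*(m - 7) + 5*m - 35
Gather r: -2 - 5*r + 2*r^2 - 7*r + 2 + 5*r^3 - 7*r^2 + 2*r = 5*r^3 - 5*r^2 - 10*r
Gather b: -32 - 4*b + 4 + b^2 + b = b^2 - 3*b - 28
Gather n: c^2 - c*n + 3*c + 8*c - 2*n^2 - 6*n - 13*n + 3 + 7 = c^2 + 11*c - 2*n^2 + n*(-c - 19) + 10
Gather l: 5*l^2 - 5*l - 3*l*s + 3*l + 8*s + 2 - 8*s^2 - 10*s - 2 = 5*l^2 + l*(-3*s - 2) - 8*s^2 - 2*s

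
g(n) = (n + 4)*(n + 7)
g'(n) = 2*n + 11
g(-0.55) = 22.25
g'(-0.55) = 9.90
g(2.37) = 59.69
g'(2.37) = 15.74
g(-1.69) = 12.27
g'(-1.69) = 7.62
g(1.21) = 42.77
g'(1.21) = 13.42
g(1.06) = 40.78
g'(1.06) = 13.12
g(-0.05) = 27.45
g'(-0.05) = 10.90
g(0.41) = 32.68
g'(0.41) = 11.82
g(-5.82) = -2.15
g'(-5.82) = -0.64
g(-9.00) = 10.00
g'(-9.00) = -7.00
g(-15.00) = 88.00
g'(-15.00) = -19.00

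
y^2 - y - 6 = (y - 3)*(y + 2)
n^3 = n^3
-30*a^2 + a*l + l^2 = (-5*a + l)*(6*a + l)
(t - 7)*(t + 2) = t^2 - 5*t - 14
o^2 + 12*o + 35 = (o + 5)*(o + 7)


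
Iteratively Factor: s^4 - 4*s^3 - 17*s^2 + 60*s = (s)*(s^3 - 4*s^2 - 17*s + 60) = s*(s - 5)*(s^2 + s - 12) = s*(s - 5)*(s + 4)*(s - 3)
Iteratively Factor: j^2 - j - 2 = (j + 1)*(j - 2)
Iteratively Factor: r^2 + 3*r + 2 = (r + 2)*(r + 1)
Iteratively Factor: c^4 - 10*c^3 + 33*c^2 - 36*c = (c - 4)*(c^3 - 6*c^2 + 9*c) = (c - 4)*(c - 3)*(c^2 - 3*c) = (c - 4)*(c - 3)^2*(c)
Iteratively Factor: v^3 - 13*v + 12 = (v + 4)*(v^2 - 4*v + 3) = (v - 3)*(v + 4)*(v - 1)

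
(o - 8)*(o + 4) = o^2 - 4*o - 32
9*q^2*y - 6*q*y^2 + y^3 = y*(-3*q + y)^2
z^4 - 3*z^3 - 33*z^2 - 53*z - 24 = (z - 8)*(z + 1)^2*(z + 3)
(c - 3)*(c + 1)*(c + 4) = c^3 + 2*c^2 - 11*c - 12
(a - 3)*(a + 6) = a^2 + 3*a - 18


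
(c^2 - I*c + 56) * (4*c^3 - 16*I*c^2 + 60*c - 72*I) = 4*c^5 - 20*I*c^4 + 268*c^3 - 1028*I*c^2 + 3288*c - 4032*I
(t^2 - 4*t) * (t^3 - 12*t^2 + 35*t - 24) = t^5 - 16*t^4 + 83*t^3 - 164*t^2 + 96*t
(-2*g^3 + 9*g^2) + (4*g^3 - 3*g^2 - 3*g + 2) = 2*g^3 + 6*g^2 - 3*g + 2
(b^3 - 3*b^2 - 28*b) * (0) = 0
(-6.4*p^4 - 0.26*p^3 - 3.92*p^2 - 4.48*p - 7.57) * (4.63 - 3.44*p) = 22.016*p^5 - 28.7376*p^4 + 12.281*p^3 - 2.7384*p^2 + 5.2984*p - 35.0491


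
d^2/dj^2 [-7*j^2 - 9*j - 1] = -14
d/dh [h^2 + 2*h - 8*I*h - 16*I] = 2*h + 2 - 8*I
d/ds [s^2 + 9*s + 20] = 2*s + 9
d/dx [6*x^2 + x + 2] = 12*x + 1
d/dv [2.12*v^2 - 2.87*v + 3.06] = 4.24*v - 2.87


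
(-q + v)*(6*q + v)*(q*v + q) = -6*q^3*v - 6*q^3 + 5*q^2*v^2 + 5*q^2*v + q*v^3 + q*v^2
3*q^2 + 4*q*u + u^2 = (q + u)*(3*q + u)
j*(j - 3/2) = j^2 - 3*j/2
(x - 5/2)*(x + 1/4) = x^2 - 9*x/4 - 5/8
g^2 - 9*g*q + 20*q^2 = (g - 5*q)*(g - 4*q)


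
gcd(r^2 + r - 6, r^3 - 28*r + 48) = r - 2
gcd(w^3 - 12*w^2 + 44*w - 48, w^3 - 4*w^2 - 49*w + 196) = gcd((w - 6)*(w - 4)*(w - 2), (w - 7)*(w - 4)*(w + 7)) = w - 4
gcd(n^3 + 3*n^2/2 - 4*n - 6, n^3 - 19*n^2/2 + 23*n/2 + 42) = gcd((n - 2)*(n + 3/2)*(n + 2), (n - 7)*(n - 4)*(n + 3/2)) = n + 3/2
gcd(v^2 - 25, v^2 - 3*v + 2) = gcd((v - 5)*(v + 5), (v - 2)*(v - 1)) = 1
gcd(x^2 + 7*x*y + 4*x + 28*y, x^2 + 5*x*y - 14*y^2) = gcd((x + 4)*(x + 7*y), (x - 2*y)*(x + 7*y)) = x + 7*y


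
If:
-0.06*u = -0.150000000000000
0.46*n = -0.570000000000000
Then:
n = -1.24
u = 2.50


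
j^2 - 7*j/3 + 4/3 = (j - 4/3)*(j - 1)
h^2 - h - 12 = (h - 4)*(h + 3)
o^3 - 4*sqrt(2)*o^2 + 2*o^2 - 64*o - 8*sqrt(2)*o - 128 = (o + 2)*(o - 8*sqrt(2))*(o + 4*sqrt(2))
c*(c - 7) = c^2 - 7*c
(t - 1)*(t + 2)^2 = t^3 + 3*t^2 - 4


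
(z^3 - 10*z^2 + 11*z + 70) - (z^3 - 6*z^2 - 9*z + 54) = -4*z^2 + 20*z + 16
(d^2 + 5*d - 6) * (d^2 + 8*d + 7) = d^4 + 13*d^3 + 41*d^2 - 13*d - 42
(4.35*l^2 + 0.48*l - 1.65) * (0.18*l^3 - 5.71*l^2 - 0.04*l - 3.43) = 0.783*l^5 - 24.7521*l^4 - 3.2118*l^3 - 5.5182*l^2 - 1.5804*l + 5.6595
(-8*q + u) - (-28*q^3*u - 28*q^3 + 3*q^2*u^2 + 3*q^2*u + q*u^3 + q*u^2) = 28*q^3*u + 28*q^3 - 3*q^2*u^2 - 3*q^2*u - q*u^3 - q*u^2 - 8*q + u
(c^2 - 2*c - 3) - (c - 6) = c^2 - 3*c + 3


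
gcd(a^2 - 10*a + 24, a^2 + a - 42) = a - 6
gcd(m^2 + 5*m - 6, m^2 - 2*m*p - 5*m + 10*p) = 1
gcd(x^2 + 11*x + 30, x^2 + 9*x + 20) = x + 5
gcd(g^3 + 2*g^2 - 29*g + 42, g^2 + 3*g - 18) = g - 3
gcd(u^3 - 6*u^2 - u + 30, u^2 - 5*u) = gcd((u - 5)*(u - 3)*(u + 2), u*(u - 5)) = u - 5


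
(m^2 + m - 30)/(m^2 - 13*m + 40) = (m + 6)/(m - 8)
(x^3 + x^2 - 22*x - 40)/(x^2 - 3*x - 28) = (x^2 - 3*x - 10)/(x - 7)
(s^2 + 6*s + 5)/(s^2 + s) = (s + 5)/s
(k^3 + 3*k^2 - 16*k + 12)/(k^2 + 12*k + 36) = (k^2 - 3*k + 2)/(k + 6)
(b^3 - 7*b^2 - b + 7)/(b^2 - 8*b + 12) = (b^3 - 7*b^2 - b + 7)/(b^2 - 8*b + 12)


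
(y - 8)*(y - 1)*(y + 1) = y^3 - 8*y^2 - y + 8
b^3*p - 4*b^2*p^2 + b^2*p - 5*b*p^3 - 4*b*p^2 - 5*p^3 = (b - 5*p)*(b + p)*(b*p + p)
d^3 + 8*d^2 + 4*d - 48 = (d - 2)*(d + 4)*(d + 6)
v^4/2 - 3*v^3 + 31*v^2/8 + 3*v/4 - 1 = (v/2 + 1/4)*(v - 4)*(v - 2)*(v - 1/2)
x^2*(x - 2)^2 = x^4 - 4*x^3 + 4*x^2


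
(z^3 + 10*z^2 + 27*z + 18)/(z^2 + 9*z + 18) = z + 1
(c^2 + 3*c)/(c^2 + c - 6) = c/(c - 2)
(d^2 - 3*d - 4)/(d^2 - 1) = (d - 4)/(d - 1)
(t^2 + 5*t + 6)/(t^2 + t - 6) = (t + 2)/(t - 2)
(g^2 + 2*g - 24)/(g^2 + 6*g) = (g - 4)/g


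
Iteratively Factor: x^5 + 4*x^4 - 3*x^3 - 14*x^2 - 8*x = (x + 1)*(x^4 + 3*x^3 - 6*x^2 - 8*x) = (x - 2)*(x + 1)*(x^3 + 5*x^2 + 4*x) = x*(x - 2)*(x + 1)*(x^2 + 5*x + 4) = x*(x - 2)*(x + 1)^2*(x + 4)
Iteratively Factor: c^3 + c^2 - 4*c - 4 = (c - 2)*(c^2 + 3*c + 2) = (c - 2)*(c + 1)*(c + 2)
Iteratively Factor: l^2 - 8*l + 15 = (l - 3)*(l - 5)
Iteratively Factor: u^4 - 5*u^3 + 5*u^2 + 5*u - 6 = (u - 2)*(u^3 - 3*u^2 - u + 3) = (u - 2)*(u + 1)*(u^2 - 4*u + 3) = (u - 2)*(u - 1)*(u + 1)*(u - 3)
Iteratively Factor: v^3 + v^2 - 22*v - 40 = (v + 2)*(v^2 - v - 20) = (v - 5)*(v + 2)*(v + 4)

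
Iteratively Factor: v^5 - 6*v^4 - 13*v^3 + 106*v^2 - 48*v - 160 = (v - 2)*(v^4 - 4*v^3 - 21*v^2 + 64*v + 80) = (v - 2)*(v + 1)*(v^3 - 5*v^2 - 16*v + 80) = (v - 4)*(v - 2)*(v + 1)*(v^2 - v - 20) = (v - 5)*(v - 4)*(v - 2)*(v + 1)*(v + 4)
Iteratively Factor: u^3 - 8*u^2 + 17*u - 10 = (u - 1)*(u^2 - 7*u + 10) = (u - 5)*(u - 1)*(u - 2)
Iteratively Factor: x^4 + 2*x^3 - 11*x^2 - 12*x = (x - 3)*(x^3 + 5*x^2 + 4*x) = x*(x - 3)*(x^2 + 5*x + 4) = x*(x - 3)*(x + 4)*(x + 1)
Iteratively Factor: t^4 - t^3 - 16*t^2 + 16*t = (t - 4)*(t^3 + 3*t^2 - 4*t) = t*(t - 4)*(t^2 + 3*t - 4) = t*(t - 4)*(t - 1)*(t + 4)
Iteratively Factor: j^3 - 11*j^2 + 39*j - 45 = (j - 3)*(j^2 - 8*j + 15) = (j - 3)^2*(j - 5)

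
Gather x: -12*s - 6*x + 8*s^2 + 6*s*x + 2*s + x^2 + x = 8*s^2 - 10*s + x^2 + x*(6*s - 5)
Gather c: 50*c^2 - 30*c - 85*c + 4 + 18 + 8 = 50*c^2 - 115*c + 30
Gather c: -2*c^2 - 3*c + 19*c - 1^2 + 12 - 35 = -2*c^2 + 16*c - 24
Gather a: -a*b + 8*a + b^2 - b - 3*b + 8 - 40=a*(8 - b) + b^2 - 4*b - 32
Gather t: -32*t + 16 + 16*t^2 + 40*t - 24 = 16*t^2 + 8*t - 8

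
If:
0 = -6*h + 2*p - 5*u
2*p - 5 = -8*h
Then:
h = 5/14 - 5*u/14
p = 10*u/7 + 15/14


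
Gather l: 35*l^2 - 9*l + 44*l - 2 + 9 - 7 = 35*l^2 + 35*l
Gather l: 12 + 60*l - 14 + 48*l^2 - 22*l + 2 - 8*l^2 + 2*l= 40*l^2 + 40*l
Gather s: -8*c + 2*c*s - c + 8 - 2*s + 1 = -9*c + s*(2*c - 2) + 9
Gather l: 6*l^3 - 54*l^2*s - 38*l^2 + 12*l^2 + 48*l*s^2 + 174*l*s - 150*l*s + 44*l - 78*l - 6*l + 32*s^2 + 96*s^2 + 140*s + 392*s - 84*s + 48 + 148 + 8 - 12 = 6*l^3 + l^2*(-54*s - 26) + l*(48*s^2 + 24*s - 40) + 128*s^2 + 448*s + 192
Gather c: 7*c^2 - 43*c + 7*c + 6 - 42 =7*c^2 - 36*c - 36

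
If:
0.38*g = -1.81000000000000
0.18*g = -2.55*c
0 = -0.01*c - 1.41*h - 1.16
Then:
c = 0.34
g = -4.76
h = -0.83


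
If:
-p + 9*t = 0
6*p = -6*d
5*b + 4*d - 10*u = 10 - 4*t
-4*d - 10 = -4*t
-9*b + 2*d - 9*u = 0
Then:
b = 13/15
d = -9/4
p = 9/4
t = 1/4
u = -41/30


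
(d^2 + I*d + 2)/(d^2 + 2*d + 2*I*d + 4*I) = (d - I)/(d + 2)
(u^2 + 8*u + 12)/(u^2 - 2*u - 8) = (u + 6)/(u - 4)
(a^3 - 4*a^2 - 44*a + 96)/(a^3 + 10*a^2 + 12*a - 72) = (a - 8)/(a + 6)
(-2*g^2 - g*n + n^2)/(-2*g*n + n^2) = (g + n)/n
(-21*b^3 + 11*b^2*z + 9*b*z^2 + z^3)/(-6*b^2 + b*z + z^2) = (-7*b^2 + 6*b*z + z^2)/(-2*b + z)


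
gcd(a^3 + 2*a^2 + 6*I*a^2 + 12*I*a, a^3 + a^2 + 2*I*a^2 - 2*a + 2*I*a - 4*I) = a + 2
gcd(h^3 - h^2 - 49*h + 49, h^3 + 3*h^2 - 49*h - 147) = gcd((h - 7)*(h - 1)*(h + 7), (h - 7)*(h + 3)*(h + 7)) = h^2 - 49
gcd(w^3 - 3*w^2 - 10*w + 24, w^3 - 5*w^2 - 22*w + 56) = w - 2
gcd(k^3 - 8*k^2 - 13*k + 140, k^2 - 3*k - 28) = k^2 - 3*k - 28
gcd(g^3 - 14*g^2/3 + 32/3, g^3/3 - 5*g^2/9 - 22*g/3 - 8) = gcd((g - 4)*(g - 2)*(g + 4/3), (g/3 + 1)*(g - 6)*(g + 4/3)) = g + 4/3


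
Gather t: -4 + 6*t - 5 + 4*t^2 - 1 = 4*t^2 + 6*t - 10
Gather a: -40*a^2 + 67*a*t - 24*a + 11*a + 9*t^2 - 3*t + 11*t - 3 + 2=-40*a^2 + a*(67*t - 13) + 9*t^2 + 8*t - 1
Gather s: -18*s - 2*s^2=-2*s^2 - 18*s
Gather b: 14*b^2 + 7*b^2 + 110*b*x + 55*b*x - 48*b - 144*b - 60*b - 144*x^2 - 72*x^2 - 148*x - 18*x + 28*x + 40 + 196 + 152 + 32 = 21*b^2 + b*(165*x - 252) - 216*x^2 - 138*x + 420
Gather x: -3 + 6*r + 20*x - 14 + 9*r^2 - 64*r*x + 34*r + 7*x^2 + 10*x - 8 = 9*r^2 + 40*r + 7*x^2 + x*(30 - 64*r) - 25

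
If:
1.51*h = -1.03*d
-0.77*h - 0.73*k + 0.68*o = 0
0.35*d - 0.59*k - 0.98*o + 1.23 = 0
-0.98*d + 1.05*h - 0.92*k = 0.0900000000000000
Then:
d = -0.34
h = 0.23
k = 0.52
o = 0.82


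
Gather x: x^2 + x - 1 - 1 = x^2 + x - 2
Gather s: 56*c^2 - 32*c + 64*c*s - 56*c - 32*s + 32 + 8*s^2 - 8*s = 56*c^2 - 88*c + 8*s^2 + s*(64*c - 40) + 32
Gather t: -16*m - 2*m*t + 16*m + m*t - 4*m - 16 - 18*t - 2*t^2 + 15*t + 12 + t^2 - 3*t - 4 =-4*m - t^2 + t*(-m - 6) - 8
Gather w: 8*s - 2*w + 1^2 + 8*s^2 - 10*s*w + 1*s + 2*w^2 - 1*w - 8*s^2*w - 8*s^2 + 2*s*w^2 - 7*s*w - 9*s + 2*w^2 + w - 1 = w^2*(2*s + 4) + w*(-8*s^2 - 17*s - 2)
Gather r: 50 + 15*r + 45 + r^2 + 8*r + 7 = r^2 + 23*r + 102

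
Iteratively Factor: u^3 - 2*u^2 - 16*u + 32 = (u + 4)*(u^2 - 6*u + 8) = (u - 2)*(u + 4)*(u - 4)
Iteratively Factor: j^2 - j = (j)*(j - 1)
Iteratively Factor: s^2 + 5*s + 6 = (s + 2)*(s + 3)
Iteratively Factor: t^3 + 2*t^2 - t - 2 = (t - 1)*(t^2 + 3*t + 2) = (t - 1)*(t + 1)*(t + 2)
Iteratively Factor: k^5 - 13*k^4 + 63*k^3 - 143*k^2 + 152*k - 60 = (k - 2)*(k^4 - 11*k^3 + 41*k^2 - 61*k + 30) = (k - 2)*(k - 1)*(k^3 - 10*k^2 + 31*k - 30) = (k - 5)*(k - 2)*(k - 1)*(k^2 - 5*k + 6) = (k - 5)*(k - 3)*(k - 2)*(k - 1)*(k - 2)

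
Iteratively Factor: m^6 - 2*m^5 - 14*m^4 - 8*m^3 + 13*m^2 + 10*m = (m + 1)*(m^5 - 3*m^4 - 11*m^3 + 3*m^2 + 10*m) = m*(m + 1)*(m^4 - 3*m^3 - 11*m^2 + 3*m + 10) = m*(m - 1)*(m + 1)*(m^3 - 2*m^2 - 13*m - 10) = m*(m - 5)*(m - 1)*(m + 1)*(m^2 + 3*m + 2) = m*(m - 5)*(m - 1)*(m + 1)^2*(m + 2)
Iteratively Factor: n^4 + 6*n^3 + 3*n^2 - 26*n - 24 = (n + 3)*(n^3 + 3*n^2 - 6*n - 8) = (n + 3)*(n + 4)*(n^2 - n - 2) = (n + 1)*(n + 3)*(n + 4)*(n - 2)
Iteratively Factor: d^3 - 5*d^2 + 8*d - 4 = (d - 2)*(d^2 - 3*d + 2) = (d - 2)^2*(d - 1)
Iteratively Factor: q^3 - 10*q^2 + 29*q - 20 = (q - 1)*(q^2 - 9*q + 20) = (q - 5)*(q - 1)*(q - 4)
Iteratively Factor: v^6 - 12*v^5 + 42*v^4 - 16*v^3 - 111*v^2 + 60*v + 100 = (v - 2)*(v^5 - 10*v^4 + 22*v^3 + 28*v^2 - 55*v - 50) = (v - 2)^2*(v^4 - 8*v^3 + 6*v^2 + 40*v + 25) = (v - 5)*(v - 2)^2*(v^3 - 3*v^2 - 9*v - 5) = (v - 5)*(v - 2)^2*(v + 1)*(v^2 - 4*v - 5) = (v - 5)*(v - 2)^2*(v + 1)^2*(v - 5)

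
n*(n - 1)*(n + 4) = n^3 + 3*n^2 - 4*n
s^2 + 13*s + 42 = (s + 6)*(s + 7)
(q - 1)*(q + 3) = q^2 + 2*q - 3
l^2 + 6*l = l*(l + 6)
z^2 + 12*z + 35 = (z + 5)*(z + 7)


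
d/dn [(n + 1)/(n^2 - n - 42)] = (n^2 - n - (n + 1)*(2*n - 1) - 42)/(-n^2 + n + 42)^2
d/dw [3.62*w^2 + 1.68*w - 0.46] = 7.24*w + 1.68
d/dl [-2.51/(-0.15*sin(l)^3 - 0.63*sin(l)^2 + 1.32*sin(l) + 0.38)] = (-1.1295*sin(l)^2 - 3.1626*sin(l) + 3.3132)*cos(l)/(0.15*sin(l)^3 + 0.63*sin(l)^2 - 1.32*sin(l) - 0.38)^2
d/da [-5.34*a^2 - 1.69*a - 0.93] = -10.68*a - 1.69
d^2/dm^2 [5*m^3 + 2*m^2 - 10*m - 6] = 30*m + 4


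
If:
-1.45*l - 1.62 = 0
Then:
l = -1.12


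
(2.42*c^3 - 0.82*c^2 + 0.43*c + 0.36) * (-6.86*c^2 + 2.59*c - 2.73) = -16.6012*c^5 + 11.893*c^4 - 11.6802*c^3 + 0.882699999999999*c^2 - 0.2415*c - 0.9828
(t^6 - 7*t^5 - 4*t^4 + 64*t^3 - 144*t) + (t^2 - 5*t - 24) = t^6 - 7*t^5 - 4*t^4 + 64*t^3 + t^2 - 149*t - 24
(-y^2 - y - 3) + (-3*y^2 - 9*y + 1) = -4*y^2 - 10*y - 2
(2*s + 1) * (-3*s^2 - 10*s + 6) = -6*s^3 - 23*s^2 + 2*s + 6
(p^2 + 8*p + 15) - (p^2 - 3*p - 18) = 11*p + 33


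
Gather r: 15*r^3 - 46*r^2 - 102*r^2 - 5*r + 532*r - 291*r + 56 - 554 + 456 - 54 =15*r^3 - 148*r^2 + 236*r - 96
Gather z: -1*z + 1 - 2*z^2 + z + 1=2 - 2*z^2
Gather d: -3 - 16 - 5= -24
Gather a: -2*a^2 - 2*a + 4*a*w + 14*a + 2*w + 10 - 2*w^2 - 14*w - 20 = -2*a^2 + a*(4*w + 12) - 2*w^2 - 12*w - 10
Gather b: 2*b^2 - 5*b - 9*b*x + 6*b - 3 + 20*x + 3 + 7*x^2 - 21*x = 2*b^2 + b*(1 - 9*x) + 7*x^2 - x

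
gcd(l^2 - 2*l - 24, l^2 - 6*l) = l - 6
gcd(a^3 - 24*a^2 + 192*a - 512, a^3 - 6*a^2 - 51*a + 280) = a - 8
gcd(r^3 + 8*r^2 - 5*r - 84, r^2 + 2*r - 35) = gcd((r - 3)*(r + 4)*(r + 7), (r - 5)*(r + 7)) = r + 7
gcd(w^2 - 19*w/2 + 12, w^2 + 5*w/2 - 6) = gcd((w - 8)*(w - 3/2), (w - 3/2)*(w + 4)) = w - 3/2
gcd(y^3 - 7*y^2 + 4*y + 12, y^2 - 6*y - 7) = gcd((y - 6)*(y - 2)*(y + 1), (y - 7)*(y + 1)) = y + 1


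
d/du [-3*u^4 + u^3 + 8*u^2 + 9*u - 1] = -12*u^3 + 3*u^2 + 16*u + 9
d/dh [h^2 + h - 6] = 2*h + 1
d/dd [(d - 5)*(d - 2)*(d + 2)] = 3*d^2 - 10*d - 4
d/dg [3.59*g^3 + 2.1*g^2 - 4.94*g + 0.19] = 10.77*g^2 + 4.2*g - 4.94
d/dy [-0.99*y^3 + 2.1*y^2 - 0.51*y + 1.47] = -2.97*y^2 + 4.2*y - 0.51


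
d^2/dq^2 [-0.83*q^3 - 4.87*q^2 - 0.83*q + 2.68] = -4.98*q - 9.74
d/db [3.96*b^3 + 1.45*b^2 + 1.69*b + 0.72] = 11.88*b^2 + 2.9*b + 1.69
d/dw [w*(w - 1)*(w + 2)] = 3*w^2 + 2*w - 2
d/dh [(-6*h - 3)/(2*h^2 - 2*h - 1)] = 12*h*(h + 1)/(4*h^4 - 8*h^3 + 4*h + 1)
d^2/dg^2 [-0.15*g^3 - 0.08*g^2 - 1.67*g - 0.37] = -0.9*g - 0.16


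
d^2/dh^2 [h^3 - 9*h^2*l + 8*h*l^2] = 6*h - 18*l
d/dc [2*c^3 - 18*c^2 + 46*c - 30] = 6*c^2 - 36*c + 46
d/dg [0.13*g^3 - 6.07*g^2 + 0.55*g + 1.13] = 0.39*g^2 - 12.14*g + 0.55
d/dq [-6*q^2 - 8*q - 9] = -12*q - 8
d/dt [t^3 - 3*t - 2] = 3*t^2 - 3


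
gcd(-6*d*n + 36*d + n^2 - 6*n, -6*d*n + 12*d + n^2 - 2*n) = 6*d - n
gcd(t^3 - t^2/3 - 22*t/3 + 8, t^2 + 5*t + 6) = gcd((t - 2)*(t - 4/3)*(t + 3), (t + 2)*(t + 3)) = t + 3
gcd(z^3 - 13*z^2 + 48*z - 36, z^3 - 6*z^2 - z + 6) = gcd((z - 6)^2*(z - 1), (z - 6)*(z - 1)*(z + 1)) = z^2 - 7*z + 6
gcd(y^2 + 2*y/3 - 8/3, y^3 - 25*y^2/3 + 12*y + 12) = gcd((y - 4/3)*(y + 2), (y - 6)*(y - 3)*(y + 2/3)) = 1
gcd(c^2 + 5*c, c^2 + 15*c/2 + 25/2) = c + 5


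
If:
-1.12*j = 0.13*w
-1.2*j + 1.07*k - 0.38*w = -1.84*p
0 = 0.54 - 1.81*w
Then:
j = -0.03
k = 0.0671171137944515 - 1.7196261682243*p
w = 0.30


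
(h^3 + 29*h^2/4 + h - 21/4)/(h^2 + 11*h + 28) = (4*h^2 + h - 3)/(4*(h + 4))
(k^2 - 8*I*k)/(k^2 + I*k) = (k - 8*I)/(k + I)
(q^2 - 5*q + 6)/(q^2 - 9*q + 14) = (q - 3)/(q - 7)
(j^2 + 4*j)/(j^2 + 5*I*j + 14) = j*(j + 4)/(j^2 + 5*I*j + 14)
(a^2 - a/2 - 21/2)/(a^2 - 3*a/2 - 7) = (a + 3)/(a + 2)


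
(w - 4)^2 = w^2 - 8*w + 16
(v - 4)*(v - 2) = v^2 - 6*v + 8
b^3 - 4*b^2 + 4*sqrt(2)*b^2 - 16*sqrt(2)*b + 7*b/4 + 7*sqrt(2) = (b - 7/2)*(b - 1/2)*(b + 4*sqrt(2))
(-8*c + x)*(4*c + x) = -32*c^2 - 4*c*x + x^2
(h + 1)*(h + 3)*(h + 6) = h^3 + 10*h^2 + 27*h + 18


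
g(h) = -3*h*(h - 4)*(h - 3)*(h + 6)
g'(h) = -3*h*(h - 4)*(h - 3) - 3*h*(h - 4)*(h + 6) - 3*h*(h - 3)*(h + 6) - 3*(h - 4)*(h - 3)*(h + 6)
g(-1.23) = 389.39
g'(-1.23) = -401.45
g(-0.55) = 145.25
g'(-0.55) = -310.28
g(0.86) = -118.93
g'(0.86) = -62.18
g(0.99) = -125.60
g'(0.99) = -40.62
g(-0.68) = 186.91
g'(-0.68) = -330.47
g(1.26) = -130.84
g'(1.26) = 1.08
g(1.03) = -127.10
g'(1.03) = -34.16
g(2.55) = -42.68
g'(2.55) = 102.55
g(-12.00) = -51840.00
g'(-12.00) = 19656.00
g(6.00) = -1296.00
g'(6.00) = -1404.00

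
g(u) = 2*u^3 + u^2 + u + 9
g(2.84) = 65.72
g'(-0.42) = 1.22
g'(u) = 6*u^2 + 2*u + 1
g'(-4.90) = 135.26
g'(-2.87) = 44.68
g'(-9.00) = 469.00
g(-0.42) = 8.61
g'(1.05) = 9.72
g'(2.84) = 55.07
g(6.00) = 483.00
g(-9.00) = -1377.00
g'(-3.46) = 65.91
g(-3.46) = -65.33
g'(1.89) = 26.21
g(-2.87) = -32.91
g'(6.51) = 268.30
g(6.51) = 609.68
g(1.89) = 27.96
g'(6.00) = 229.00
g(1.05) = 13.47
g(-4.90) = -207.19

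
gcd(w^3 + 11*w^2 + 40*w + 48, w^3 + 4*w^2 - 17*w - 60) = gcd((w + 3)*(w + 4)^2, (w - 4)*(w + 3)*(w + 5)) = w + 3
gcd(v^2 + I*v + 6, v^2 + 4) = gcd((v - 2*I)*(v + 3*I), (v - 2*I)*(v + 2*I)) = v - 2*I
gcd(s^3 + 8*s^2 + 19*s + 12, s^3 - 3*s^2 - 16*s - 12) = s + 1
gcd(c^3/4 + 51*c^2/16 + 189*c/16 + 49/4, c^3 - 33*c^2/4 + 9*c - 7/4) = 1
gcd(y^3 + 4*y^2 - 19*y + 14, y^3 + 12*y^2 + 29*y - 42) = y^2 + 6*y - 7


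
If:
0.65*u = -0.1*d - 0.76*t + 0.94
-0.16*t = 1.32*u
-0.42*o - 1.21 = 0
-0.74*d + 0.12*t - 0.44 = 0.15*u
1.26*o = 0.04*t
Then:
No Solution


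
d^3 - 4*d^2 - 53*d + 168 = (d - 8)*(d - 3)*(d + 7)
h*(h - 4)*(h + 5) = h^3 + h^2 - 20*h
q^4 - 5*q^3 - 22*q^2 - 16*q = q*(q - 8)*(q + 1)*(q + 2)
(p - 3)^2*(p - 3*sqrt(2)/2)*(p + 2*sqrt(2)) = p^4 - 6*p^3 + sqrt(2)*p^3/2 - 3*sqrt(2)*p^2 + 3*p^2 + 9*sqrt(2)*p/2 + 36*p - 54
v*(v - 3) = v^2 - 3*v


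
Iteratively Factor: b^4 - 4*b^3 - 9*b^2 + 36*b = (b)*(b^3 - 4*b^2 - 9*b + 36) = b*(b - 4)*(b^2 - 9) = b*(b - 4)*(b - 3)*(b + 3)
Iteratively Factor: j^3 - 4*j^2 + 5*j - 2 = (j - 1)*(j^2 - 3*j + 2) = (j - 1)^2*(j - 2)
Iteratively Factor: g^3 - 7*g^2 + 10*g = (g - 5)*(g^2 - 2*g) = g*(g - 5)*(g - 2)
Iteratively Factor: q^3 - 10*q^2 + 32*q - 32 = (q - 4)*(q^2 - 6*q + 8) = (q - 4)*(q - 2)*(q - 4)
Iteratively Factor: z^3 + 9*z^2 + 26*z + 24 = (z + 2)*(z^2 + 7*z + 12) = (z + 2)*(z + 4)*(z + 3)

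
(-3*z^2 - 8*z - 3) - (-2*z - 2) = -3*z^2 - 6*z - 1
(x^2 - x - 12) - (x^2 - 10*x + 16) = 9*x - 28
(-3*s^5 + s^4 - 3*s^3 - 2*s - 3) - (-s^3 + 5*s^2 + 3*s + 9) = -3*s^5 + s^4 - 2*s^3 - 5*s^2 - 5*s - 12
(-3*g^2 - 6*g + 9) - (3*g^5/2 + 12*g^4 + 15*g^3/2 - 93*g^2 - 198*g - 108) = -3*g^5/2 - 12*g^4 - 15*g^3/2 + 90*g^2 + 192*g + 117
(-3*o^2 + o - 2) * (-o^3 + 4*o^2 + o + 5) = 3*o^5 - 13*o^4 + 3*o^3 - 22*o^2 + 3*o - 10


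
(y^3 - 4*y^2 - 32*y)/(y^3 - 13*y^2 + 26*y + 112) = y*(y + 4)/(y^2 - 5*y - 14)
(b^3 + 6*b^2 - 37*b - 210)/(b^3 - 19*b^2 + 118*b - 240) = (b^2 + 12*b + 35)/(b^2 - 13*b + 40)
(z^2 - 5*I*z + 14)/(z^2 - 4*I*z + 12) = (z - 7*I)/(z - 6*I)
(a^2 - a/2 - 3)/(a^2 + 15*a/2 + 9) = (a - 2)/(a + 6)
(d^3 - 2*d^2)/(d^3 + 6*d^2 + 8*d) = d*(d - 2)/(d^2 + 6*d + 8)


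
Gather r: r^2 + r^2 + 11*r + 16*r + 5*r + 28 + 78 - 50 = 2*r^2 + 32*r + 56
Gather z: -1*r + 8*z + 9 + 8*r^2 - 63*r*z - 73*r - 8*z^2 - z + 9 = 8*r^2 - 74*r - 8*z^2 + z*(7 - 63*r) + 18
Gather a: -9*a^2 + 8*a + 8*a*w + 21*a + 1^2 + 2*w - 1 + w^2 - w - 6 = -9*a^2 + a*(8*w + 29) + w^2 + w - 6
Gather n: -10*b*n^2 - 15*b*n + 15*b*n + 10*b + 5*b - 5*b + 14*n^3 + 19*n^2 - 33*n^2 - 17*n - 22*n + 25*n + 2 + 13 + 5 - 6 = 10*b + 14*n^3 + n^2*(-10*b - 14) - 14*n + 14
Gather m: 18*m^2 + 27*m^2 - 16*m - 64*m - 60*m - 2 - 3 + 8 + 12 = 45*m^2 - 140*m + 15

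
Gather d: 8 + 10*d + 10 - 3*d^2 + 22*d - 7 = -3*d^2 + 32*d + 11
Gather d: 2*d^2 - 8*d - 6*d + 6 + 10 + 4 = 2*d^2 - 14*d + 20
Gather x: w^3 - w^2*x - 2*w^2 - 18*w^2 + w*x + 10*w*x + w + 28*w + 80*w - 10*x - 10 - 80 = w^3 - 20*w^2 + 109*w + x*(-w^2 + 11*w - 10) - 90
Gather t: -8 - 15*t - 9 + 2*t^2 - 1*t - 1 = 2*t^2 - 16*t - 18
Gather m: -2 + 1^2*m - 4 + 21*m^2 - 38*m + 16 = 21*m^2 - 37*m + 10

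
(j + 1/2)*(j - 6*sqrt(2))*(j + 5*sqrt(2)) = j^3 - sqrt(2)*j^2 + j^2/2 - 60*j - sqrt(2)*j/2 - 30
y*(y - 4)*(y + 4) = y^3 - 16*y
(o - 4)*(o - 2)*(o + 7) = o^3 + o^2 - 34*o + 56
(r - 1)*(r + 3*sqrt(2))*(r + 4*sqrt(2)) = r^3 - r^2 + 7*sqrt(2)*r^2 - 7*sqrt(2)*r + 24*r - 24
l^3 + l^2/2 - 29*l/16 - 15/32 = (l - 5/4)*(l + 1/4)*(l + 3/2)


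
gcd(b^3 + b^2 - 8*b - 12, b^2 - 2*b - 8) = b + 2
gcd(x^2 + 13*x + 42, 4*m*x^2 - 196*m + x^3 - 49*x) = x + 7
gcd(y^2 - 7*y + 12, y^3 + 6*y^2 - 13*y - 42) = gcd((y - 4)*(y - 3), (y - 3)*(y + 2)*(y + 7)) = y - 3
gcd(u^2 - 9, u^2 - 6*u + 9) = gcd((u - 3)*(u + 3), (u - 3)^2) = u - 3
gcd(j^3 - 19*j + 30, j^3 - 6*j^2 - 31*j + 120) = j^2 + 2*j - 15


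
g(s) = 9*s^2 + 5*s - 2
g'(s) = 18*s + 5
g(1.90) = 39.99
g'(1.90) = 39.20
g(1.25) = 18.31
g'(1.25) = 27.50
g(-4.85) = 185.45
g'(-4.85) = -82.30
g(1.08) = 13.90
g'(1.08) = 24.44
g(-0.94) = 1.25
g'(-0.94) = -11.92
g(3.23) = 108.05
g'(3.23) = 63.14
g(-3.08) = 67.98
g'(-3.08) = -50.44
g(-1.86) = 19.84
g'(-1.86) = -28.48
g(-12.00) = 1234.00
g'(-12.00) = -211.00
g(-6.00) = 292.00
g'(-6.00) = -103.00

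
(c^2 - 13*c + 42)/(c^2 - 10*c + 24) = (c - 7)/(c - 4)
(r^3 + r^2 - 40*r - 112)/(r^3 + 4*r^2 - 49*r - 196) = (r + 4)/(r + 7)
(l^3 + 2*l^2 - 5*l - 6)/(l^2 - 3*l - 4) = (l^2 + l - 6)/(l - 4)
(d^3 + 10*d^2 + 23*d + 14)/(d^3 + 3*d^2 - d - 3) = (d^2 + 9*d + 14)/(d^2 + 2*d - 3)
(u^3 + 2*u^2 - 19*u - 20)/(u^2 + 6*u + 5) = u - 4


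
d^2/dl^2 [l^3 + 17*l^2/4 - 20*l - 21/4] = 6*l + 17/2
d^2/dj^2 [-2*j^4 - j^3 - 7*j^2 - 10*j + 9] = -24*j^2 - 6*j - 14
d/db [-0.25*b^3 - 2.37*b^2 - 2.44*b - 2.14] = -0.75*b^2 - 4.74*b - 2.44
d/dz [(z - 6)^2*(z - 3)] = 3*(z - 6)*(z - 4)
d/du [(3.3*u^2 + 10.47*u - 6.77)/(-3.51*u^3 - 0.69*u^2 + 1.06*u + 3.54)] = (11.583*u^4 + 73.4994*u^3 - 60.5658*u^2 + 14.0214*u + 44.24)/(12.3201*u^6 + 4.8438*u^5 - 6.9651*u^4 - 26.3136*u^3 - 3.7616*u^2 + 7.5048*u + 12.5316)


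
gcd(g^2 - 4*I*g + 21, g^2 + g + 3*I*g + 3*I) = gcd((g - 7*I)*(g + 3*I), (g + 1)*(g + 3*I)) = g + 3*I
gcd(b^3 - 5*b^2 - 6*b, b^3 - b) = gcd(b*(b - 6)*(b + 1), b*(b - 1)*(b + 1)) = b^2 + b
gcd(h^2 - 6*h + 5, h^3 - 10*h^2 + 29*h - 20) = h^2 - 6*h + 5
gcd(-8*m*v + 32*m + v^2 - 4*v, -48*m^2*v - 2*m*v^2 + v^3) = -8*m + v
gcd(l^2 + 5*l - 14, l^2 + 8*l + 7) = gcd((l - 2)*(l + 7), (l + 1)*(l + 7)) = l + 7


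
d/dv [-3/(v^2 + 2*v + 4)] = 6*(v + 1)/(v^2 + 2*v + 4)^2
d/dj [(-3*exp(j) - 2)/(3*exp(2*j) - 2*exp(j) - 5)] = (9*exp(2*j) + 12*exp(j) + 11)*exp(j)/(9*exp(4*j) - 12*exp(3*j) - 26*exp(2*j) + 20*exp(j) + 25)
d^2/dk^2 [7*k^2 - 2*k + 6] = 14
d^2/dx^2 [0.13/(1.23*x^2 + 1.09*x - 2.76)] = (-0.393354*x^2 - 0.348582*x + 0.13*(2.46*x + 1.09)*(4.92*x + 2.18) + 0.882648)/(1.23*x^2 + 1.09*x - 2.76)^3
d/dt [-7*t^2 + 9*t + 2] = 9 - 14*t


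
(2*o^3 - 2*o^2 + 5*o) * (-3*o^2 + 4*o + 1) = -6*o^5 + 14*o^4 - 21*o^3 + 18*o^2 + 5*o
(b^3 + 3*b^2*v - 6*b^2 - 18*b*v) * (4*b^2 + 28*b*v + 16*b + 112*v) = 4*b^5 + 40*b^4*v - 8*b^4 + 84*b^3*v^2 - 80*b^3*v - 96*b^3 - 168*b^2*v^2 - 960*b^2*v - 2016*b*v^2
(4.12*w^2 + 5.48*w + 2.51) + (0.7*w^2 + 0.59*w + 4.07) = 4.82*w^2 + 6.07*w + 6.58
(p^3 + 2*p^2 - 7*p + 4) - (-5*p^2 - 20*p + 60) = p^3 + 7*p^2 + 13*p - 56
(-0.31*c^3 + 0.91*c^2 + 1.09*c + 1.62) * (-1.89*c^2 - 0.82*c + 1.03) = 0.5859*c^5 - 1.4657*c^4 - 3.1256*c^3 - 3.0183*c^2 - 0.2057*c + 1.6686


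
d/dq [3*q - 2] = 3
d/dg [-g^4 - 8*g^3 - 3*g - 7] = -4*g^3 - 24*g^2 - 3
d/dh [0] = 0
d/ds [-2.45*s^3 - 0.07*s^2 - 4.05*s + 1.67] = -7.35*s^2 - 0.14*s - 4.05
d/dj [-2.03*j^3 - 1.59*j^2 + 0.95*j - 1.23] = -6.09*j^2 - 3.18*j + 0.95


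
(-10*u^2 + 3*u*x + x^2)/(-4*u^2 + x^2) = (5*u + x)/(2*u + x)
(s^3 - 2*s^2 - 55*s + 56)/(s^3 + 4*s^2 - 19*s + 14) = (s - 8)/(s - 2)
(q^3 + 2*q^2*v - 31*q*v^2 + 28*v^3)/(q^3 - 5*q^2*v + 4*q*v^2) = (q + 7*v)/q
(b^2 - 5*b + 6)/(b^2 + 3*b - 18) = (b - 2)/(b + 6)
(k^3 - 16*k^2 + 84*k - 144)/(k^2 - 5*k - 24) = (-k^3 + 16*k^2 - 84*k + 144)/(-k^2 + 5*k + 24)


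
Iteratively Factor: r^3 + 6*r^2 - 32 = (r - 2)*(r^2 + 8*r + 16) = (r - 2)*(r + 4)*(r + 4)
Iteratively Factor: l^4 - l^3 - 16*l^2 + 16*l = (l - 4)*(l^3 + 3*l^2 - 4*l) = l*(l - 4)*(l^2 + 3*l - 4) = l*(l - 4)*(l + 4)*(l - 1)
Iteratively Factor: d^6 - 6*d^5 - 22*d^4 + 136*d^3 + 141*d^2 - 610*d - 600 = (d - 5)*(d^5 - d^4 - 27*d^3 + d^2 + 146*d + 120) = (d - 5)*(d + 4)*(d^4 - 5*d^3 - 7*d^2 + 29*d + 30) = (d - 5)*(d + 1)*(d + 4)*(d^3 - 6*d^2 - d + 30) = (d - 5)*(d - 3)*(d + 1)*(d + 4)*(d^2 - 3*d - 10) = (d - 5)*(d - 3)*(d + 1)*(d + 2)*(d + 4)*(d - 5)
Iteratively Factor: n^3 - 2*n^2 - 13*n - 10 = (n + 1)*(n^2 - 3*n - 10) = (n - 5)*(n + 1)*(n + 2)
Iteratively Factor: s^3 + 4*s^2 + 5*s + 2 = (s + 2)*(s^2 + 2*s + 1) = (s + 1)*(s + 2)*(s + 1)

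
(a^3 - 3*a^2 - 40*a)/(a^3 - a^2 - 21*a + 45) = a*(a - 8)/(a^2 - 6*a + 9)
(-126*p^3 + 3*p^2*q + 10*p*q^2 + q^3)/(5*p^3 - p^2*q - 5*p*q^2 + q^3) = (-126*p^3 + 3*p^2*q + 10*p*q^2 + q^3)/(5*p^3 - p^2*q - 5*p*q^2 + q^3)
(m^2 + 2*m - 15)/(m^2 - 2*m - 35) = (m - 3)/(m - 7)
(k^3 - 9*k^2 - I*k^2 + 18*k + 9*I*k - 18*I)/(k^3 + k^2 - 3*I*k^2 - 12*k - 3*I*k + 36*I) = (k^2 - k*(6 + I) + 6*I)/(k^2 + k*(4 - 3*I) - 12*I)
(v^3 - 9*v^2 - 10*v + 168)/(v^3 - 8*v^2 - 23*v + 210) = (v + 4)/(v + 5)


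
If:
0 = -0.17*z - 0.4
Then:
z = -2.35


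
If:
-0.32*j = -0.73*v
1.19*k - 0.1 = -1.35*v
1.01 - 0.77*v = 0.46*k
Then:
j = 8.93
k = -4.36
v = 3.91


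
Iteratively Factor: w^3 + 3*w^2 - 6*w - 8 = (w + 4)*(w^2 - w - 2) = (w + 1)*(w + 4)*(w - 2)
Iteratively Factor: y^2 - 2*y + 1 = (y - 1)*(y - 1)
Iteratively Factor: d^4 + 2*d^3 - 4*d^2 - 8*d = (d)*(d^3 + 2*d^2 - 4*d - 8) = d*(d - 2)*(d^2 + 4*d + 4) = d*(d - 2)*(d + 2)*(d + 2)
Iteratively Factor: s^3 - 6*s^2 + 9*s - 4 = (s - 1)*(s^2 - 5*s + 4) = (s - 4)*(s - 1)*(s - 1)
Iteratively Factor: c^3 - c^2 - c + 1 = (c + 1)*(c^2 - 2*c + 1) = (c - 1)*(c + 1)*(c - 1)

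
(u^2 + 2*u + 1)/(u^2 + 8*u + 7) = (u + 1)/(u + 7)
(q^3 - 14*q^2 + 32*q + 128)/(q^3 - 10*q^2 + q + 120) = (q^2 - 6*q - 16)/(q^2 - 2*q - 15)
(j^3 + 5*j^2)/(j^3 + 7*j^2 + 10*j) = j/(j + 2)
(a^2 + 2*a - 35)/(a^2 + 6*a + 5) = (a^2 + 2*a - 35)/(a^2 + 6*a + 5)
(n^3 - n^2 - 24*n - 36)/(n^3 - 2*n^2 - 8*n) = (n^2 - 3*n - 18)/(n*(n - 4))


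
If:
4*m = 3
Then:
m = 3/4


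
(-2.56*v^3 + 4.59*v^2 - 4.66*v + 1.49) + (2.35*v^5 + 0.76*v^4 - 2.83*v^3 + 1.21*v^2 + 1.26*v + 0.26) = 2.35*v^5 + 0.76*v^4 - 5.39*v^3 + 5.8*v^2 - 3.4*v + 1.75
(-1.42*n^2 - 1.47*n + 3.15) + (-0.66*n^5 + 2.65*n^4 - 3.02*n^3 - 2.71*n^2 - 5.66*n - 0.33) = -0.66*n^5 + 2.65*n^4 - 3.02*n^3 - 4.13*n^2 - 7.13*n + 2.82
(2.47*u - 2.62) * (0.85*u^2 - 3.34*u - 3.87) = 2.0995*u^3 - 10.4768*u^2 - 0.808100000000001*u + 10.1394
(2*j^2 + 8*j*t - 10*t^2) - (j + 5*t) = 2*j^2 + 8*j*t - j - 10*t^2 - 5*t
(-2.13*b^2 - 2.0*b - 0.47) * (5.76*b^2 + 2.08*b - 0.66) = -12.2688*b^4 - 15.9504*b^3 - 5.4614*b^2 + 0.3424*b + 0.3102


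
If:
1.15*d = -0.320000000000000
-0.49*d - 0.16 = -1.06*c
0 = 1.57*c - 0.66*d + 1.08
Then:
No Solution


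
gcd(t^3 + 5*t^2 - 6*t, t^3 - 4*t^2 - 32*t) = t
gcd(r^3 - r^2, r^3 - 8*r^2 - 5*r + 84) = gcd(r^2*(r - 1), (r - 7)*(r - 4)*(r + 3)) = 1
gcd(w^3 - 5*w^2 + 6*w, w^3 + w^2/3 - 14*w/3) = w^2 - 2*w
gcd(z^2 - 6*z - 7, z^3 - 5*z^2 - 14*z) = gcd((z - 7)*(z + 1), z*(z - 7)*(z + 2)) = z - 7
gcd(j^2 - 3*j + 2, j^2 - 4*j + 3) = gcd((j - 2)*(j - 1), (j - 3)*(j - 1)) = j - 1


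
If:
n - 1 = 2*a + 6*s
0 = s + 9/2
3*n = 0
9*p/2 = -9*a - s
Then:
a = 13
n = 0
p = -25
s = -9/2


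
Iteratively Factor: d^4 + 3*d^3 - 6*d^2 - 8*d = (d + 4)*(d^3 - d^2 - 2*d) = (d + 1)*(d + 4)*(d^2 - 2*d) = (d - 2)*(d + 1)*(d + 4)*(d)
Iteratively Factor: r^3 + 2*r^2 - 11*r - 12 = (r - 3)*(r^2 + 5*r + 4) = (r - 3)*(r + 1)*(r + 4)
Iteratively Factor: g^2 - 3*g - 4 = (g - 4)*(g + 1)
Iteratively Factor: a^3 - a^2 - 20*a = (a - 5)*(a^2 + 4*a) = (a - 5)*(a + 4)*(a)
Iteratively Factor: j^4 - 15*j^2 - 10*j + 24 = (j + 3)*(j^3 - 3*j^2 - 6*j + 8) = (j + 2)*(j + 3)*(j^2 - 5*j + 4) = (j - 1)*(j + 2)*(j + 3)*(j - 4)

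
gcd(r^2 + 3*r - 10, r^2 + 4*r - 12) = r - 2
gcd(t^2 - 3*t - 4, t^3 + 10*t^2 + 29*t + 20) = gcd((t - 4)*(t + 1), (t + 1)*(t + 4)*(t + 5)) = t + 1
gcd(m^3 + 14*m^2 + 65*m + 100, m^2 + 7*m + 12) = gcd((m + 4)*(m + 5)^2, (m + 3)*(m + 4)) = m + 4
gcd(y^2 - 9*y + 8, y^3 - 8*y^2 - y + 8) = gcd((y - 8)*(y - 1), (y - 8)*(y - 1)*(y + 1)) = y^2 - 9*y + 8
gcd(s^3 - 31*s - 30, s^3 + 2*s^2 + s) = s + 1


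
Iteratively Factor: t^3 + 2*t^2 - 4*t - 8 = (t - 2)*(t^2 + 4*t + 4) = (t - 2)*(t + 2)*(t + 2)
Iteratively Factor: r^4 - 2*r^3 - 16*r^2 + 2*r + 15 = (r + 1)*(r^3 - 3*r^2 - 13*r + 15) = (r - 1)*(r + 1)*(r^2 - 2*r - 15) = (r - 5)*(r - 1)*(r + 1)*(r + 3)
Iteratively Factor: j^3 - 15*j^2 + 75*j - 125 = (j - 5)*(j^2 - 10*j + 25) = (j - 5)^2*(j - 5)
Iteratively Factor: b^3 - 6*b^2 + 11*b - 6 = (b - 1)*(b^2 - 5*b + 6) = (b - 2)*(b - 1)*(b - 3)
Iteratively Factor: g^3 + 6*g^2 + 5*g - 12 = (g + 4)*(g^2 + 2*g - 3) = (g + 3)*(g + 4)*(g - 1)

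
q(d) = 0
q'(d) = 0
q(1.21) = 0.00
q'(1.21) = 0.00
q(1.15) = 0.00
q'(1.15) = 0.00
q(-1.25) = 0.00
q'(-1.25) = 0.00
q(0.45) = 0.00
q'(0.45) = 0.00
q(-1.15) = 0.00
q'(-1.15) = 0.00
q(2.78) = 0.00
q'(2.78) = 0.00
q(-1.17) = 0.00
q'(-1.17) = 0.00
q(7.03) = 0.00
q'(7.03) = 0.00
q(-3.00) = 0.00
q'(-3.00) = 0.00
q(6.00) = 0.00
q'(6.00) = 0.00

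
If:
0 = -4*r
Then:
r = 0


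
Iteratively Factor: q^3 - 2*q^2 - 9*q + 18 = (q - 2)*(q^2 - 9) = (q - 2)*(q + 3)*(q - 3)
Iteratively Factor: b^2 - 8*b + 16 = (b - 4)*(b - 4)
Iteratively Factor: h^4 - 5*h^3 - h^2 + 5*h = (h)*(h^3 - 5*h^2 - h + 5) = h*(h - 1)*(h^2 - 4*h - 5) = h*(h - 1)*(h + 1)*(h - 5)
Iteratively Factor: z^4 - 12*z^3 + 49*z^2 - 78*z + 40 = (z - 5)*(z^3 - 7*z^2 + 14*z - 8) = (z - 5)*(z - 2)*(z^2 - 5*z + 4) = (z - 5)*(z - 4)*(z - 2)*(z - 1)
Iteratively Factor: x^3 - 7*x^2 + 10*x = (x - 2)*(x^2 - 5*x) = x*(x - 2)*(x - 5)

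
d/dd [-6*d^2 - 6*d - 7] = -12*d - 6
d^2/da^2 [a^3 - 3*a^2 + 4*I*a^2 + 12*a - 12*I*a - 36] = 6*a - 6 + 8*I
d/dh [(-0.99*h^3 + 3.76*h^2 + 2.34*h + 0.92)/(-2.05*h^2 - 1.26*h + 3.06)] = (2.0295*h^4 + 2.4948*h^3 - 9.0288*h^2 + 26.7832*h + 8.3196)/(4.2025*h^4 + 5.166*h^3 - 10.9584*h^2 - 7.7112*h + 9.3636)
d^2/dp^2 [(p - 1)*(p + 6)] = 2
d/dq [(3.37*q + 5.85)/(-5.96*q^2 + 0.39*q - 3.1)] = (20.0852*q^2 + 69.732*q - 12.7285)/(35.5216*q^4 - 4.6488*q^3 + 37.1041*q^2 - 2.418*q + 9.61)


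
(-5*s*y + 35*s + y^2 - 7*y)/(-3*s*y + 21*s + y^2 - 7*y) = (-5*s + y)/(-3*s + y)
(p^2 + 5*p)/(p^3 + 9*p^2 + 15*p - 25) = p/(p^2 + 4*p - 5)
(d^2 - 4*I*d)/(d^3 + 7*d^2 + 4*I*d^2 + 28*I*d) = (d - 4*I)/(d^2 + d*(7 + 4*I) + 28*I)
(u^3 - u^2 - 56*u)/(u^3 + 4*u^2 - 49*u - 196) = u*(u - 8)/(u^2 - 3*u - 28)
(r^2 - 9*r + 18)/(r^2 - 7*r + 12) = (r - 6)/(r - 4)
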